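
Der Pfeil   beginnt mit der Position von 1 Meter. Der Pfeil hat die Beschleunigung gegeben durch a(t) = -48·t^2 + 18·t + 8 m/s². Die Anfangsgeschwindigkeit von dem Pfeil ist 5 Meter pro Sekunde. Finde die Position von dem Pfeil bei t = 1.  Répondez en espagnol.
Debemos encontrar la integral de nuestra ecuación de la aceleración a(t) = -48·t^2 + 18·t + 8 2 veces. La antiderivada de la aceleración, con v(0) = 5, da la velocidad: v(t) = -16·t^3 + 9·t^2 + 8·t + 5. Integrando la velocidad y usando la condición inicial x(0) = 1, obtenemos x(t) = -4·t^4 + 3·t^3 + 4·t^2 + 5·t + 1. De la ecuación de la posición x(t) = -4·t^4 + 3·t^3 + 4·t^2 + 5·t + 1, sustituimos t = 1 para obtener x = 9.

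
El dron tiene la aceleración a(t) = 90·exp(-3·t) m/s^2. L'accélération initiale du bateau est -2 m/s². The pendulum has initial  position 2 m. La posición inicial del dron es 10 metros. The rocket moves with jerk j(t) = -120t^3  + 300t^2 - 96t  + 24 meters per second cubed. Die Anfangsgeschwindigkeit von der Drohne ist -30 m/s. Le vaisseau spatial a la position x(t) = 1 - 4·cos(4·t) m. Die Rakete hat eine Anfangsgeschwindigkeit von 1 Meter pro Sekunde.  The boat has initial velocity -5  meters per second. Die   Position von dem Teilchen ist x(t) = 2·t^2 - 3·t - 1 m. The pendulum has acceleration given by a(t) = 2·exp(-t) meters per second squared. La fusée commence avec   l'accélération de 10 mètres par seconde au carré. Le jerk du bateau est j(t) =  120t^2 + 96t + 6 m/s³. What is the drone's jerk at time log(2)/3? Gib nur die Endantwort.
j(log(2)/3) = -135.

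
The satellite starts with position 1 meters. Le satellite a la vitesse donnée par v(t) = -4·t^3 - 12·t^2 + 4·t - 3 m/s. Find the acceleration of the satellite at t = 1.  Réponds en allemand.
Um dies zu lösen, müssen wir 1 Ableitung unserer Gleichung für die Geschwindigkeit v(t) = -4·t^3 - 12·t^2 + 4·t - 3 nehmen. Durch Ableiten von der Geschwindigkeit erhalten wir die Beschleunigung: a(t) = -12·t^2 - 24·t + 4. Mit a(t) = -12·t^2 - 24·t + 4 und Einsetzen von t = 1, finden wir a = -32.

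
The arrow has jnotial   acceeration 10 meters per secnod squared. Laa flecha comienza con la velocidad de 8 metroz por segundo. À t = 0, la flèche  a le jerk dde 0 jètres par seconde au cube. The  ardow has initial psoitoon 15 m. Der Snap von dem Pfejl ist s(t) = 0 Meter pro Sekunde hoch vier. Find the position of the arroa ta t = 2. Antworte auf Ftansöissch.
Pour résoudre ceci, nous devons prendre 4 primitives de notre équation du snap s(t) = 0. L'intégrale du snap est le jerk. En utilisant j(0) = 0, nous obtenons j(t) = 0. L'intégrale du jerk est l'accélération. En utilisant a(0) = 10, nous obtenons a(t) = 10. L'intégrale de l'accélération est la vitesse. En utilisant v(0) = 8, nous obtenons v(t) = 10·t + 8. En intégrant la vitesse et en utilisant la condition initiale x(0) = 15, nous obtenons x(t) = 5·t^2 + 8·t + 15. En utilisant x(t) = 5·t^2 + 8·t + 15 et en substituant t = 2, nous trouvons x = 51.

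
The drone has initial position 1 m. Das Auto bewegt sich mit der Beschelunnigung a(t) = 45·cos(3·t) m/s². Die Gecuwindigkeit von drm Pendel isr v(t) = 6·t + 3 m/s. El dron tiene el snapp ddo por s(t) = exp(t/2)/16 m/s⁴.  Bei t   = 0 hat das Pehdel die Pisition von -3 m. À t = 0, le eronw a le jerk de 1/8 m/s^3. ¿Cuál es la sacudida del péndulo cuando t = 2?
Para resolver esto, necesitamos tomar 2 derivadas de nuestra ecuación de la velocidad v(t) = 6·t + 3. Derivando la velocidad, obtenemos la aceleración: a(t) = 6. La derivada de la aceleración da la sacudida: j(t) = 0. Usando j(t) = 0 y sustituyendo t = 2, encontramos j = 0.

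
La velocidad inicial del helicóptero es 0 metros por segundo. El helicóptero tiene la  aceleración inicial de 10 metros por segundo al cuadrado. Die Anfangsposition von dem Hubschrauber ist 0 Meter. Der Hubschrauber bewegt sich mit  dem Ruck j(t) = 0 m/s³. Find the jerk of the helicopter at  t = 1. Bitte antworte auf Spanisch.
Usando j(t) = 0 y sustituyendo t = 1, encontramos j = 0.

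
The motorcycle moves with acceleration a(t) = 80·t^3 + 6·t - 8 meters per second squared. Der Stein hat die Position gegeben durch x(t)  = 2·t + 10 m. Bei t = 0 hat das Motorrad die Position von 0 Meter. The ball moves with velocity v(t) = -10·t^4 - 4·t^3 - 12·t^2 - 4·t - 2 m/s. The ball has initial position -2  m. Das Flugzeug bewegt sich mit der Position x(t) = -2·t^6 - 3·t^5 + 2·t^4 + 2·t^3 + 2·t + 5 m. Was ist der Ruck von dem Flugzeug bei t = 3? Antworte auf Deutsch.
Ausgehend von der Position x(t) = -2·t^6 - 3·t^5 + 2·t^4 + 2·t^3 + 2·t + 5, nehmen wir 3 Ableitungen. Die Ableitung von der Position ergibt die Geschwindigkeit: v(t) = -12·t^5 - 15·t^4 + 8·t^3 + 6·t^2 + 2. Mit d/dt von v(t) finden wir a(t) = -60·t^4 - 60·t^3 + 24·t^2 + 12·t. Durch Ableiten von der Beschleunigung erhalten wir den Ruck: j(t) = -240·t^3 - 180·t^2 + 48·t + 12. Mit j(t) = -240·t^3 - 180·t^2 + 48·t + 12 und Einsetzen von t = 3, finden wir j = -7944.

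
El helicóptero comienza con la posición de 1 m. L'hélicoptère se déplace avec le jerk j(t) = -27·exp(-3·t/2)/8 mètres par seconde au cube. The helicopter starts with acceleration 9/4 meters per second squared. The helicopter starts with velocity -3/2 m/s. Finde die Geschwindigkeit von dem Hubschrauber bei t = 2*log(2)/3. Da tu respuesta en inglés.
To solve this, we need to take 2 integrals of our jerk equation j(t) = -27·exp(-3·t/2)/8. Integrating jerk and using the initial condition a(0) = 9/4, we get a(t) = 9·exp(-3·t/2)/4. The antiderivative of acceleration, with v(0) = -3/2, gives velocity: v(t) = -3·exp(-3·t/2)/2. Using v(t) = -3·exp(-3·t/2)/2 and substituting t = 2*log(2)/3, we find v = -3/4.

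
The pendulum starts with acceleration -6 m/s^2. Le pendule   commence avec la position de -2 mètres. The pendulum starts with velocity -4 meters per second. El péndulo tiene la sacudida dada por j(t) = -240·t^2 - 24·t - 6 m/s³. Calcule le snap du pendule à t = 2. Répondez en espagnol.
Partiendo de la sacudida j(t) = -240·t^2 - 24·t - 6, tomamos 1 derivada. La derivada de la sacudida da el snap: s(t) = -480·t - 24. Tenemos el snap s(t) = -480·t - 24. Sustituyendo t = 2: s(2) = -984.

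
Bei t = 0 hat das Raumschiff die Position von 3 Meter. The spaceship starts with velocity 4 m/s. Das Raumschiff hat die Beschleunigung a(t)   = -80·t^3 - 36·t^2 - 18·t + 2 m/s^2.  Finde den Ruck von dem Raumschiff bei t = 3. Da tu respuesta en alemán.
Wir müssen unsere Gleichung für die Beschleunigung a(t) = -80·t^3 - 36·t^2 - 18·t + 2 1-mal ableiten. Durch Ableiten von der Beschleunigung erhalten wir den Ruck: j(t) = -240·t^2 - 72·t - 18. Aus der Gleichung für den Ruck j(t) = -240·t^2 - 72·t - 18, setzen wir t = 3 ein und erhalten j = -2394.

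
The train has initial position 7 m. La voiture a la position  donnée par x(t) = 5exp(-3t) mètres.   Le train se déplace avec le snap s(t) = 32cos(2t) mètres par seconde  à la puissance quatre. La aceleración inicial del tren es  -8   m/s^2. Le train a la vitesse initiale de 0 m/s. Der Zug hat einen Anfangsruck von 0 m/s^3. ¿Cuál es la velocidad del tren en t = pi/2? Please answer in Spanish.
Necesitamos integrar nuestra ecuación del snap s(t) = 32·cos(2·t) 3 veces. Integrando el snap y usando la condición inicial j(0) = 0, obtenemos j(t) = 16·sin(2·t). Integrando la sacudida y usando la condición inicial a(0) = -8, obtenemos a(t) = -8·cos(2·t). La integral de la aceleración es la velocidad. Usando v(0) = 0, obtenemos v(t) = -4·sin(2·t). De la ecuación de la velocidad v(t) = -4·sin(2·t), sustituimos t = pi/2 para obtener v = 0.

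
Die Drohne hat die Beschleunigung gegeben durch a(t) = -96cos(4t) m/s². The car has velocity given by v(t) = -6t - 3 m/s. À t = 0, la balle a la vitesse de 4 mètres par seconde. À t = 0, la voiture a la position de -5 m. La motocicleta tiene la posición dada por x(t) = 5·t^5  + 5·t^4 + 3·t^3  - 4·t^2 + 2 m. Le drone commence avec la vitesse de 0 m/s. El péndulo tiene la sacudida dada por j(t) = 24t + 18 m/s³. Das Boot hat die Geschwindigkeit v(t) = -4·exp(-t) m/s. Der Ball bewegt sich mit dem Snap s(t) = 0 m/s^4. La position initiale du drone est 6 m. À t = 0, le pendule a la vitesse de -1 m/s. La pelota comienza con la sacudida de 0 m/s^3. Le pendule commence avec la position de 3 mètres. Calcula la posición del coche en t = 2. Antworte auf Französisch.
Nous devons intégrer notre équation de la vitesse v(t) = -6·t - 3 1 fois. L'intégrale de la vitesse est la position. En utilisant x(0) = -5, nous obtenons x(t) = -3·t^2 - 3·t - 5. De l'équation de la position x(t) = -3·t^2 - 3·t - 5, nous substituons t = 2 pour obtenir x = -23.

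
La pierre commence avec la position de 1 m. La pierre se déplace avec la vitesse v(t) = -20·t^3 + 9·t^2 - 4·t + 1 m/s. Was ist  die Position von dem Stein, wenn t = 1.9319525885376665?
Um dies zu lösen, müssen wir 1 Stammfunktion unserer Gleichung für die Geschwindigkeit v(t) = -20·t^3 + 9·t^2 - 4·t + 1 finden. Das Integral von der Geschwindigkeit ist die Position. Mit x(0) = 1 erhalten wir x(t) = -5·t^4 + 3·t^3 - 2·t^2 + t + 1. Aus der Gleichung für die Position x(t) = -5·t^4 + 3·t^3 - 2·t^2 + t + 1, setzen wir t = 1.9319525885376665 ein und erhalten x = -52.5558047897117.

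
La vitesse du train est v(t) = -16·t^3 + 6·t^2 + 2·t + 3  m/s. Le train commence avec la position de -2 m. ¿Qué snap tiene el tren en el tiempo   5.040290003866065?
Para resolver esto, necesitamos tomar 3 derivadas de nuestra ecuación de la velocidad v(t) = -16·t^3 + 6·t^2 + 2·t + 3. Derivando la velocidad, obtenemos la aceleración: a(t) = -48·t^2 + 12·t + 2. La derivada de la aceleración da la sacudida: j(t) = 12 - 96·t. Derivando la sacudida, obtenemos el snap: s(t) = -96. Usando s(t) = -96 y sustituyendo t = 5.040290003866065, encontramos s = -96.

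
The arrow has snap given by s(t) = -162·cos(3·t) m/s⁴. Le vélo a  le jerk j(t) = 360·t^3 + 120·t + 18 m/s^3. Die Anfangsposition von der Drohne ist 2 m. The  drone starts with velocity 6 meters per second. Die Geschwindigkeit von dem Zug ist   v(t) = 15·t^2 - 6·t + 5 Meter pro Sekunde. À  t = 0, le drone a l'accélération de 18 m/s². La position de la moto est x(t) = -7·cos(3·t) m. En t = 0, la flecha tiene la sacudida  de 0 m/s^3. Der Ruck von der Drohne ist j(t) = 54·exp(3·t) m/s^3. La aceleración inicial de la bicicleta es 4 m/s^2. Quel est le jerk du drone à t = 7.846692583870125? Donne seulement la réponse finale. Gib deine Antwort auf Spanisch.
La sacudida en t = 7.846692583870125 es j = 903066289686.623.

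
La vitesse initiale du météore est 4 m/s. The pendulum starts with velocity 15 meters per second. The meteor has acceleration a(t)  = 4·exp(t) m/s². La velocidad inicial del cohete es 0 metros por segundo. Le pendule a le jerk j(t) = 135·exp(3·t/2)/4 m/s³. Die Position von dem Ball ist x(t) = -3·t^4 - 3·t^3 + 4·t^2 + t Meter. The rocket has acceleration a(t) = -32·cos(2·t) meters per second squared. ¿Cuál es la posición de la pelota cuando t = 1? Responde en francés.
De l'équation de la position x(t) = -3·t^4 - 3·t^3 + 4·t^2 + t, nous substituons t = 1 pour obtenir x = -1.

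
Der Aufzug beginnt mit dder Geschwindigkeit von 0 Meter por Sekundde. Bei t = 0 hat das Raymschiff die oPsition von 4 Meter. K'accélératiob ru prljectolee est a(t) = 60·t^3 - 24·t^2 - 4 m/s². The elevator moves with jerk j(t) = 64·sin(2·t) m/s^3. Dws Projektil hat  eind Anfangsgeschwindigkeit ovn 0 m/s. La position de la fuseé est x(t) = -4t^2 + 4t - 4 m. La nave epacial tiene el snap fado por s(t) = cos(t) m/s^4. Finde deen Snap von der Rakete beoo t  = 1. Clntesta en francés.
Pour résoudre ceci, nous devons prendre 4 dérivées de notre équation de la position x(t) = -4·t^2 + 4·t - 4. La dérivée de la position donne la vitesse: v(t) = 4 - 8·t. En dérivant la vitesse, nous obtenons l'accélération: a(t) = -8. La dérivée de l'accélération donne le jerk: j(t) = 0. La dérivée du jerk donne le snap: s(t) = 0. En utilisant s(t) = 0 et en substituant t = 1, nous trouvons s = 0.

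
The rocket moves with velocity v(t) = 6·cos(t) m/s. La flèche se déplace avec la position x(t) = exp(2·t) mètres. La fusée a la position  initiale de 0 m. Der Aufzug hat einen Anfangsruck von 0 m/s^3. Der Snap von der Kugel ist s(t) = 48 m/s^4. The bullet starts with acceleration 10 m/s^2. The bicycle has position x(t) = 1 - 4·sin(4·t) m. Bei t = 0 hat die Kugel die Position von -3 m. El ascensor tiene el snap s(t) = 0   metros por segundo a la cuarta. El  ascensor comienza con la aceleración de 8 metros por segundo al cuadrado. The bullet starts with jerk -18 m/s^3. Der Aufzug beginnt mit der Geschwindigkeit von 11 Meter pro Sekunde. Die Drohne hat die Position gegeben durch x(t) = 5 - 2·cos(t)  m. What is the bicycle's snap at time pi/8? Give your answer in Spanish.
Partiendo de la posición x(t) = 1 - 4·sin(4·t), tomamos 4 derivadas. Derivando la posición, obtenemos la velocidad: v(t) = -16·cos(4·t). La derivada de la velocidad da la aceleración: a(t) = 64·sin(4·t). Derivando la aceleración, obtenemos la sacudida: j(t) = 256·cos(4·t). Derivando la sacudida, obtenemos el snap: s(t) = -1024·sin(4·t). De la ecuación del snap s(t) = -1024·sin(4·t), sustituimos t = pi/8 para obtener s = -1024.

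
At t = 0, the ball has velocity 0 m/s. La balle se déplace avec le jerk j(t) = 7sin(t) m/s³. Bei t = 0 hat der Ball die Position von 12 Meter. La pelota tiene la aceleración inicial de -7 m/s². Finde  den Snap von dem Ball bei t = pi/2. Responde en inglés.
To solve this, we need to take 1 derivative of our jerk equation j(t) = 7·sin(t). Taking d/dt of j(t), we find s(t) = 7·cos(t). We have snap s(t) = 7·cos(t). Substituting t = pi/2: s(pi/2) = 0.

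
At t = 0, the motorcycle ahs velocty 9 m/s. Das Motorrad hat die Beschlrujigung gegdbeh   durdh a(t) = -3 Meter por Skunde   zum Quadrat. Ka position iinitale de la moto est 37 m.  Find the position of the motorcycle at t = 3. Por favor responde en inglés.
We must find the antiderivative of our acceleration equation a(t) = -3 2 times. Taking ∫a(t)dt and applying v(0) = 9, we find v(t) = 9 - 3·t. Integrating velocity and using the initial condition x(0) = 37, we get x(t) = -3·t^2/2 + 9·t + 37. From the given position equation x(t) = -3·t^2/2 + 9·t + 37, we substitute t = 3 to get x = 101/2.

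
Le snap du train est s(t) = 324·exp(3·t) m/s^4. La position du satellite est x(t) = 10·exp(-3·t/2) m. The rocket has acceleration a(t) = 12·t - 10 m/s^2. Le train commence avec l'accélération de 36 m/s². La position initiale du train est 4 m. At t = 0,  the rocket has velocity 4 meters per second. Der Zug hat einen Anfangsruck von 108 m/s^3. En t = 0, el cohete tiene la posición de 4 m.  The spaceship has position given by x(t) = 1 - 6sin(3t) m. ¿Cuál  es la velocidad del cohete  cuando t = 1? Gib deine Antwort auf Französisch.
Pour résoudre ceci, nous devons prendre 1 intégrale de notre équation de l'accélération a(t) = 12·t - 10. La primitive de l'accélération, avec v(0) = 4, donne la vitesse: v(t) = 6·t^2 - 10·t + 4. Nous avons la vitesse v(t) = 6·t^2 - 10·t + 4. En substituant t = 1: v(1) = 0.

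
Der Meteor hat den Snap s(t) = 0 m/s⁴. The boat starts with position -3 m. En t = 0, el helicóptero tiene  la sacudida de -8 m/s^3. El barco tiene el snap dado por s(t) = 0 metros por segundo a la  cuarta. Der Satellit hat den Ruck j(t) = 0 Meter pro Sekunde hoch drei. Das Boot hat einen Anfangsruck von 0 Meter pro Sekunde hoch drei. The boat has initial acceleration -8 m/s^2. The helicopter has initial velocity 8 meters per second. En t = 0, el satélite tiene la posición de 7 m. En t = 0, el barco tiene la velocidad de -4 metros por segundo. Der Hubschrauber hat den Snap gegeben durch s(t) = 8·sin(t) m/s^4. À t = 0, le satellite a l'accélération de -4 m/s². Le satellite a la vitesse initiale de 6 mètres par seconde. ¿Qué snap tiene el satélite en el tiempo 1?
Para resolver esto, necesitamos tomar 1 derivada de nuestra ecuación de la sacudida j(t) = 0. La derivada de la sacudida da el snap: s(t) = 0. De la ecuación del snap s(t) = 0, sustituimos t = 1 para obtener s = 0.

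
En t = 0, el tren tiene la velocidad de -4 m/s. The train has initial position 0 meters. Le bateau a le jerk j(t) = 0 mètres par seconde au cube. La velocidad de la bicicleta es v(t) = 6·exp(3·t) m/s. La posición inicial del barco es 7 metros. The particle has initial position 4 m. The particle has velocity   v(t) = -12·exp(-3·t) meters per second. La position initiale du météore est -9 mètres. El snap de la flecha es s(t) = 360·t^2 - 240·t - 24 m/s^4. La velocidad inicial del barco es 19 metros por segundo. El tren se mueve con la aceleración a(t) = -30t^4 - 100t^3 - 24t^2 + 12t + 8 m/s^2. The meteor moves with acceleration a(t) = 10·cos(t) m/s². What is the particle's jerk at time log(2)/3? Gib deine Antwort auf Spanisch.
Debemos derivar nuestra ecuación de la velocidad v(t) = -12·exp(-3·t) 2 veces. La derivada de la velocidad da la aceleración: a(t) = 36·exp(-3·t). La derivada de la aceleración da la sacudida: j(t) = -108·exp(-3·t). Tenemos la sacudida j(t) = -108·exp(-3·t). Sustituyendo t = log(2)/3: j(log(2)/3) = -54.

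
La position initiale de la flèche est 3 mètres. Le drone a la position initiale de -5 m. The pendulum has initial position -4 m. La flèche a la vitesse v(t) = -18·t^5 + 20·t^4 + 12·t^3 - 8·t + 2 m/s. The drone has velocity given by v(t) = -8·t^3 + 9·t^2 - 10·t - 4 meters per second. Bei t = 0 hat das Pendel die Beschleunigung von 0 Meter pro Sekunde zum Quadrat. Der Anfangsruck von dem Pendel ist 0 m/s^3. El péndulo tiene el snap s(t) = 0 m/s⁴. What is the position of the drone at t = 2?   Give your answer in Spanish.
Debemos encontrar la integral de nuestra ecuación de la velocidad v(t) = -8·t^3 + 9·t^2 - 10·t - 4 1 vez. La integral de la velocidad es la posición. Usando x(0) = -5, obtenemos x(t) = -2·t^4 + 3·t^3 - 5·t^2 - 4·t - 5. Tenemos la posición x(t) = -2·t^4 + 3·t^3 - 5·t^2 - 4·t - 5. Sustituyendo t = 2: x(2) = -41.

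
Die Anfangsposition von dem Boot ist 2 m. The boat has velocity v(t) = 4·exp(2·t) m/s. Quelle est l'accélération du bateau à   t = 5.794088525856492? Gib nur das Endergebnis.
À t = 5.794088525856492, a = 862524.293090319.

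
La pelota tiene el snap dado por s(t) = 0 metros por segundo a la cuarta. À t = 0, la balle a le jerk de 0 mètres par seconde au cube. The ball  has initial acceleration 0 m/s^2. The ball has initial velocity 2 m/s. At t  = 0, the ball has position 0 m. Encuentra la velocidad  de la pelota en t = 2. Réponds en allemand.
Wir müssen unsere Gleichung für den Snap s(t) = 0 3-mal integrieren. Mit ∫s(t)dt und Anwendung von j(0) = 0, finden wir j(t) = 0. Mit ∫j(t)dt und Anwendung von a(0) = 0, finden wir a(t) = 0. Mit ∫a(t)dt und Anwendung von v(0) = 2, finden wir v(t) = 2. Wir haben die Geschwindigkeit v(t) = 2. Durch Einsetzen von t = 2: v(2) = 2.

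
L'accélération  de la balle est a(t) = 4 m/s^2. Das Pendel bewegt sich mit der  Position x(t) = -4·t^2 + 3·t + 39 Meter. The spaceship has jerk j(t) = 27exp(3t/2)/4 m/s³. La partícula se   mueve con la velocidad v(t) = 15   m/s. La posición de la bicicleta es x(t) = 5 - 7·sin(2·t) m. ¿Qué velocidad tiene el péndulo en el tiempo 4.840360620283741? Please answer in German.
Um dies zu lösen, müssen wir 1 Ableitung unserer Gleichung für die Position x(t) = -4·t^2 + 3·t + 39 nehmen. Durch Ableiten von der Position erhalten wir die Geschwindigkeit: v(t) = 3 - 8·t. Mit v(t) = 3 - 8·t und Einsetzen von t = 4.840360620283741, finden wir v = -35.7228849622699.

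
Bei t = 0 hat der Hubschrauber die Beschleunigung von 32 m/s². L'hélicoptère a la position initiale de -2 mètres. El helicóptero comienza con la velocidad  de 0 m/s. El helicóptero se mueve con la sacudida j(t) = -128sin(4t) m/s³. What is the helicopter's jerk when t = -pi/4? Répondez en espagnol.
Usando j(t) = -128·sin(4·t) y sustituyendo t = -pi/4, encontramos j = 0.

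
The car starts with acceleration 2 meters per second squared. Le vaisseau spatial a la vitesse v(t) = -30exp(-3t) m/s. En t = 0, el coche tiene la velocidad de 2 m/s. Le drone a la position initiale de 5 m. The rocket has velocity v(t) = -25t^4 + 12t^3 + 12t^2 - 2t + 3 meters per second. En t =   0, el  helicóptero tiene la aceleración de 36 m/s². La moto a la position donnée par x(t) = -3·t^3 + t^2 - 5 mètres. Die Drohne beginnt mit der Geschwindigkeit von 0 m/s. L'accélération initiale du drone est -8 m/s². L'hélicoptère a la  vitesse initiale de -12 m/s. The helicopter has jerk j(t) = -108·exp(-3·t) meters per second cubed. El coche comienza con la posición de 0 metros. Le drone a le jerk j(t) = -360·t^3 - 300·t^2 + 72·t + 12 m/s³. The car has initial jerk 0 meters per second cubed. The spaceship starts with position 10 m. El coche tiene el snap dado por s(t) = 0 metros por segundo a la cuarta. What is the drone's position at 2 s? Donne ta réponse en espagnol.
Para resolver esto, necesitamos tomar 3 antiderivadas de nuestra ecuación de la sacudida j(t) = -360·t^3 - 300·t^2 + 72·t + 12. La antiderivada de la sacudida, con a(0) = -8, da la aceleración: a(t) = -90·t^4 - 100·t^3 + 36·t^2 + 12·t - 8. Tomando ∫a(t)dt y aplicando v(0) = 0, encontramos v(t) = t·(-18·t^4 - 25·t^3 + 12·t^2 + 6·t - 8). Tomando ∫v(t)dt y aplicando x(0) = 5, encontramos x(t) = -3·t^6 - 5·t^5 + 3·t^4 + 2·t^3 - 4·t^2 + 5. Tenemos la posición x(t) = -3·t^6 - 5·t^5 + 3·t^4 + 2·t^3 - 4·t^2 + 5. Sustituyendo t = 2: x(2) = -299.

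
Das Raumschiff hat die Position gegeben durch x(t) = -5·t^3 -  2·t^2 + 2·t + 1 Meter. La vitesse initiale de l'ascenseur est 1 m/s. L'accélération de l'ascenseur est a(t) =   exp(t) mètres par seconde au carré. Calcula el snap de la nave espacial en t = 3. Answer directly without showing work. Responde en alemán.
Bei t = 3, s = 0.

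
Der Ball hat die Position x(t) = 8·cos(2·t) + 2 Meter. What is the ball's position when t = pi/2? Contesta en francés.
De l'équation de la position x(t) = 8·cos(2·t) + 2, nous substituons t = pi/2 pour obtenir x = -6.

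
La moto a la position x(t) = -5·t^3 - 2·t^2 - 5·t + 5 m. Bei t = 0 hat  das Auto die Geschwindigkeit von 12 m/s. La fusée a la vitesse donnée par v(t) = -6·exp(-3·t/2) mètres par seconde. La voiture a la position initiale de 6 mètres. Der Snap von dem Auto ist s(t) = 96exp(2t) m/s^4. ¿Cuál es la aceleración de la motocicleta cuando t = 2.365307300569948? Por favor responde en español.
Para resolver esto, necesitamos tomar 2 derivadas de nuestra ecuación de la posición x(t) = -5·t^3 - 2·t^2 - 5·t + 5. Tomando d/dt de x(t), encontramos v(t) = -15·t^2 - 4·t - 5. La derivada de la velocidad da la aceleración: a(t) = -30·t - 4. Tenemos la aceleración a(t) = -30·t - 4. Sustituyendo t = 2.365307300569948: a(2.365307300569948) = -74.9592190170984.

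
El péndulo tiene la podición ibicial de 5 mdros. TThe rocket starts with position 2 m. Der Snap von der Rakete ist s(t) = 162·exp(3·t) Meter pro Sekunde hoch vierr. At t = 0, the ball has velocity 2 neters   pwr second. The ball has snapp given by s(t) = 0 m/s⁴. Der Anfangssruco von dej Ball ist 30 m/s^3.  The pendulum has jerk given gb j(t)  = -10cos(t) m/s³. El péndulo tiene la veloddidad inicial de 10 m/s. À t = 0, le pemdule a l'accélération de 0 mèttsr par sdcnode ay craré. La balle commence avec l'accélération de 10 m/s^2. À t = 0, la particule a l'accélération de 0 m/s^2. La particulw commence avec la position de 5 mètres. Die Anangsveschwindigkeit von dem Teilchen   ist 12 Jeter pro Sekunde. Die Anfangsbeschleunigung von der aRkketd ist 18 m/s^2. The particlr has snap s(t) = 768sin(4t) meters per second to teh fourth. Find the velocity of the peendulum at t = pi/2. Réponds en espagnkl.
Partiendo de la sacudida j(t) = -10·cos(t), tomamos 2 integrales. Integrando la sacudida y usando la condición inicial a(0) = 0, obtenemos a(t) = -10·sin(t). La antiderivada de la aceleración es la velocidad. Usando v(0) = 10, obtenemos v(t) = 10·cos(t). Tenemos la velocidad v(t) = 10·cos(t). Sustituyendo t = pi/2: v(pi/2) = 0.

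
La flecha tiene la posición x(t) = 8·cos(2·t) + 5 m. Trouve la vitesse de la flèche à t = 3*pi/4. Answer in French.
Nous devons dériver notre équation de la position x(t) = 8·cos(2·t) + 5 1 fois. La dérivée de la position donne la vitesse: v(t) = -16·sin(2·t). Nous avons la vitesse v(t) = -16·sin(2·t). En substituant t = 3*pi/4: v(3*pi/4) = 16.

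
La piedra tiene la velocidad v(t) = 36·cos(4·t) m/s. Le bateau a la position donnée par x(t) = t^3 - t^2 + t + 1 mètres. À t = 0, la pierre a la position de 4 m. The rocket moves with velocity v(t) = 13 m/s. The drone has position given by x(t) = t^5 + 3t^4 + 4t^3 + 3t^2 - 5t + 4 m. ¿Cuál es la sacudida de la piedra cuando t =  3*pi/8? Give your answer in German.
Ausgehend von der Geschwindigkeit v(t) = 36·cos(4·t), nehmen wir 2 Ableitungen. Mit d/dt von v(t) finden wir a(t) = -144·sin(4·t). Durch Ableiten von der Beschleunigung erhalten wir den Ruck: j(t) = -576·cos(4·t). Wir haben den Ruck j(t) = -576·cos(4·t). Durch Einsetzen von t = 3*pi/8: j(3*pi/8) = 0.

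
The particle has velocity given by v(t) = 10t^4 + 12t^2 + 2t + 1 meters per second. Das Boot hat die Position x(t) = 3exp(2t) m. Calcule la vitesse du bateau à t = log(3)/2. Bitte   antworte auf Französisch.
Pour résoudre ceci, nous devons prendre 1 dérivée de notre équation de la position x(t) = 3·exp(2·t). En dérivant la position, nous obtenons la vitesse: v(t) = 6·exp(2·t). Nous avons la vitesse v(t) = 6·exp(2·t). En substituant t = log(3)/2: v(log(3)/2) = 18.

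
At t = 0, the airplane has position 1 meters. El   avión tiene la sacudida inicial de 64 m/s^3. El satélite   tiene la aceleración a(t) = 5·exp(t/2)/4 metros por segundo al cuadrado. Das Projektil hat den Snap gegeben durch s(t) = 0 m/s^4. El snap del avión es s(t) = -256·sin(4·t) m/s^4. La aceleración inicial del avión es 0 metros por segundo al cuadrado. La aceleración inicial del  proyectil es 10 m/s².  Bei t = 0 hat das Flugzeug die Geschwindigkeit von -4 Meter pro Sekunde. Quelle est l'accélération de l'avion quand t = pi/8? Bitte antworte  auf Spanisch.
Necesitamos integrar nuestra ecuación del snap s(t) = -256·sin(4·t) 2 veces. La integral del snap es la sacudida. Usando j(0) = 64, obtenemos j(t) = 64·cos(4·t). Tomando ∫j(t)dt y aplicando a(0) = 0, encontramos a(t) = 16·sin(4·t). Usando a(t) = 16·sin(4·t) y sustituyendo t = pi/8, encontramos a = 16.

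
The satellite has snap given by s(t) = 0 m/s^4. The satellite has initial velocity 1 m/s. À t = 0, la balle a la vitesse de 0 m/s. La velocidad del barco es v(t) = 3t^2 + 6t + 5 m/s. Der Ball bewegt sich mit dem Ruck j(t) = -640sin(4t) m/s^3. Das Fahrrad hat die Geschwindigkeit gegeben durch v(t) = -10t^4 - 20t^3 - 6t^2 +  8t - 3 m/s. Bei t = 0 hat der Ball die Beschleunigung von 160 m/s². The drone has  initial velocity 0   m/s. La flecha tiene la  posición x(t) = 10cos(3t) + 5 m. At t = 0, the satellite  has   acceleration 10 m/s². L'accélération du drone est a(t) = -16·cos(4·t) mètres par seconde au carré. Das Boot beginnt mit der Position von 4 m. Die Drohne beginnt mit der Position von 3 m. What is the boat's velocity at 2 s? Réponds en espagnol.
Tenemos la velocidad v(t) = 3·t^2 + 6·t + 5. Sustituyendo t = 2: v(2) = 29.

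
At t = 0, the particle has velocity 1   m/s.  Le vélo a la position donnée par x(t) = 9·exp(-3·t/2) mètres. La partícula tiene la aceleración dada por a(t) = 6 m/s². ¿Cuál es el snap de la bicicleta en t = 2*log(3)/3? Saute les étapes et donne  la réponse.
s(2*log(3)/3) = 243/16.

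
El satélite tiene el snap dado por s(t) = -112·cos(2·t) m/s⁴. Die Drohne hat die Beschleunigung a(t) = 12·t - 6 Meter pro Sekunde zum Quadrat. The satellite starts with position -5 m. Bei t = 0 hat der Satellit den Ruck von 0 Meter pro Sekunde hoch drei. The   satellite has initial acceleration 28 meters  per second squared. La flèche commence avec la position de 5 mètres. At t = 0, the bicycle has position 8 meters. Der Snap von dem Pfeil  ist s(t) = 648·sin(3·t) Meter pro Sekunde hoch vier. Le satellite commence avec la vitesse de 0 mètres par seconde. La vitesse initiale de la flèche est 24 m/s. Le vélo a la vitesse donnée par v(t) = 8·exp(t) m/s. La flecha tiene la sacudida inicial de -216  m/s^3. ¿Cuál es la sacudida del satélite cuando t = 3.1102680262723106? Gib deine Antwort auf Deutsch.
Um dies zu lösen, müssen wir 1 Stammfunktion unserer Gleichung für den Snap s(t) = -112·cos(2·t) finden. Das Integral von dem Snap ist der Ruck. Mit j(0) = 0 erhalten wir j(t) = -56·sin(2·t). Wir haben den Ruck j(t) = -56·sin(2·t). Durch Einsetzen von t = 3.1102680262723106: j(3.1102680262723106) = 3.50606370032874.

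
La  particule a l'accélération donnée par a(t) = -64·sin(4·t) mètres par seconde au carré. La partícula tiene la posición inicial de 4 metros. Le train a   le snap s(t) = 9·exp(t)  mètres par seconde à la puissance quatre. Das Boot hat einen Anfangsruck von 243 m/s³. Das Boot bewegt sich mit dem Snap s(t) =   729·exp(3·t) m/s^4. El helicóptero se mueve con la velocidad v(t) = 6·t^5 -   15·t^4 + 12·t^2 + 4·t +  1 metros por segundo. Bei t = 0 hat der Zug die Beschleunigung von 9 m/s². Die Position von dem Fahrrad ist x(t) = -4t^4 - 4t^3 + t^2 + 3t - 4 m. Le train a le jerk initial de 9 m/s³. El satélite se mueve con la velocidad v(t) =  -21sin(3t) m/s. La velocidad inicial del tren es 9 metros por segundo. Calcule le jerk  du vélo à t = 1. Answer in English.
We must differentiate our position equation x(t) = -4·t^4 - 4·t^3 + t^2 + 3·t - 4 3 times. Differentiating position, we get velocity: v(t) = -16·t^3 - 12·t^2 + 2·t + 3. The derivative of velocity gives acceleration: a(t) = -48·t^2 - 24·t + 2. The derivative of acceleration gives jerk: j(t) = -96·t - 24. We have jerk j(t) = -96·t - 24. Substituting t = 1: j(1) = -120.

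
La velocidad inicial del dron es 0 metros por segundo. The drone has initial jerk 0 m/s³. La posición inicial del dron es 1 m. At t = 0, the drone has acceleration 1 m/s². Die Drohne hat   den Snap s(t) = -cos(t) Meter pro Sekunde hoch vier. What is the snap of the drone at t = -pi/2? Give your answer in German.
Wir haben den Snap s(t) = -cos(t). Durch Einsetzen von t = -pi/2: s(-pi/2) = 0.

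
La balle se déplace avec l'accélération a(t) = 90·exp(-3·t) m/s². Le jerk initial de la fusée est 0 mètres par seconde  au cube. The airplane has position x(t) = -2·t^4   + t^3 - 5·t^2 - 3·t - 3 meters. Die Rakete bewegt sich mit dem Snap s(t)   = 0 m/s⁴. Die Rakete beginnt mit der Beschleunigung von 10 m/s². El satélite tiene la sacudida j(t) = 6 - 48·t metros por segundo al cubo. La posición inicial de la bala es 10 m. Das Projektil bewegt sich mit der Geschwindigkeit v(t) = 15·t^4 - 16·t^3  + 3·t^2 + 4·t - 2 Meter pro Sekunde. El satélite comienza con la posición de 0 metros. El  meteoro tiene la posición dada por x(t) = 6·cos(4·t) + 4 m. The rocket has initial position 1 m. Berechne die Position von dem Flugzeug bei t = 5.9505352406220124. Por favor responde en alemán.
Mit x(t) = -2·t^4 + t^3 - 5·t^2 - 3·t - 3 und Einsetzen von t = 5.9505352406220124, finden wir x = -2494.77032705408.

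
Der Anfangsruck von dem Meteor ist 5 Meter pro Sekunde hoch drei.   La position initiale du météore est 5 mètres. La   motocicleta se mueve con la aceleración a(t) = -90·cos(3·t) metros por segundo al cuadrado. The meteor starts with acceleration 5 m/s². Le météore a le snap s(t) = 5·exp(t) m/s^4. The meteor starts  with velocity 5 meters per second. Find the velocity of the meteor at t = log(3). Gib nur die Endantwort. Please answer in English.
The velocity at t = log(3) is v = 15.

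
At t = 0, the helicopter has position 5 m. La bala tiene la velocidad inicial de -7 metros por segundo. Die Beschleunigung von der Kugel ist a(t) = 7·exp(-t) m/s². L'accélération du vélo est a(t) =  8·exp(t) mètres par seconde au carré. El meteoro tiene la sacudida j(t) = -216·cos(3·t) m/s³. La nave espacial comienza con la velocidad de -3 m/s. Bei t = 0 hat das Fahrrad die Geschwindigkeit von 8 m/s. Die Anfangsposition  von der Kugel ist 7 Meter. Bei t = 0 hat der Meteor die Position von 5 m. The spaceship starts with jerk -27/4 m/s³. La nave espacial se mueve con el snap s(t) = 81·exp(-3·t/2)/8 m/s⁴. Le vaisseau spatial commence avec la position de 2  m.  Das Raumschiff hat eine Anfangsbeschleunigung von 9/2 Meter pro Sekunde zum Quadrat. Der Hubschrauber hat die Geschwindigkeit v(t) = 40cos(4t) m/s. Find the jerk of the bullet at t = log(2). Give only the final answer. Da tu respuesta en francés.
j(log(2)) = -7/2.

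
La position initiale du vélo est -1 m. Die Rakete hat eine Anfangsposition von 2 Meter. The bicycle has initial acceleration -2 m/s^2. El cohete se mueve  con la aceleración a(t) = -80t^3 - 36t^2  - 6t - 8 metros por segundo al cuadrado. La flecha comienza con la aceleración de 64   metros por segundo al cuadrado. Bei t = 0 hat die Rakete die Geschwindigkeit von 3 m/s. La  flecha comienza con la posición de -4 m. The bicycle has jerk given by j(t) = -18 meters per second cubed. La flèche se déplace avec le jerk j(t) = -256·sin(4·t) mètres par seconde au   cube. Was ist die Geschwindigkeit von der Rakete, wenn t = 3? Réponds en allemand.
Wir müssen unsere Gleichung für die Beschleunigung a(t) = -80·t^3 - 36·t^2 - 6·t - 8 1-mal integrieren. Mit ∫a(t)dt und Anwendung von v(0) = 3, finden wir v(t) = -20·t^4 - 12·t^3 - 3·t^2 - 8·t + 3. Aus der Gleichung für die Geschwindigkeit v(t) = -20·t^4 - 12·t^3 - 3·t^2 - 8·t + 3, setzen wir t = 3 ein und erhalten v = -1992.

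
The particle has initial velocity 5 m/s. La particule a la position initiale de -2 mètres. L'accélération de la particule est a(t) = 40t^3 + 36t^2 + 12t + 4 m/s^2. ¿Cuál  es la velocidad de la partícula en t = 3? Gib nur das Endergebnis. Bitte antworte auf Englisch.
v(3) = 1205.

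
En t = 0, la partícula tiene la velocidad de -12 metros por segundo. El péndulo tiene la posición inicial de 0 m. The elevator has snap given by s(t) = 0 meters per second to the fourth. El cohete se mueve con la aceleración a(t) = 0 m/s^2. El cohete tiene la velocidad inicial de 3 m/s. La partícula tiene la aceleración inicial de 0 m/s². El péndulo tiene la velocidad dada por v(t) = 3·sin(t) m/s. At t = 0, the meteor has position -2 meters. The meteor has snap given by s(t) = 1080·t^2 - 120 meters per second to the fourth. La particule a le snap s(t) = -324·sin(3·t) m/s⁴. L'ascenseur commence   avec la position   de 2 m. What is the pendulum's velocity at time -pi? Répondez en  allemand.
Aus der Gleichung für die Geschwindigkeit v(t) = 3·sin(t), setzen wir t = -pi ein und erhalten v = 0.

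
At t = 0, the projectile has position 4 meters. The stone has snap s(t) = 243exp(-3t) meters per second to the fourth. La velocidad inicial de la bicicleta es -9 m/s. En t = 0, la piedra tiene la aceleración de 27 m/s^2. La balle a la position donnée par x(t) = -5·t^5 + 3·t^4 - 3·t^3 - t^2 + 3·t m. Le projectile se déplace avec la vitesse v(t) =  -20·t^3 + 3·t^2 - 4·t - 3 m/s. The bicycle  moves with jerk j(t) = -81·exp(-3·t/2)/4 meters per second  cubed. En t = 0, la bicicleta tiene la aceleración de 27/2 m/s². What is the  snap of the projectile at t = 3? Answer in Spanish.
Partiendo de la velocidad v(t) = -20·t^3 + 3·t^2 - 4·t - 3, tomamos 3 derivadas. Tomando d/dt de v(t), encontramos a(t) = -60·t^2 + 6·t - 4. Derivando la aceleración, obtenemos la sacudida: j(t) = 6 - 120·t. Tomando d/dt de j(t), encontramos s(t) = -120. Usando s(t) = -120 y sustituyendo t = 3, encontramos s = -120.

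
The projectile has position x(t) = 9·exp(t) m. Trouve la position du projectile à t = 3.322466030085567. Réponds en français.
Nous avons la position x(t) = 9·exp(t). En substituant t = 3.322466030085567: x(3.322466030085567) = 249.557813908696.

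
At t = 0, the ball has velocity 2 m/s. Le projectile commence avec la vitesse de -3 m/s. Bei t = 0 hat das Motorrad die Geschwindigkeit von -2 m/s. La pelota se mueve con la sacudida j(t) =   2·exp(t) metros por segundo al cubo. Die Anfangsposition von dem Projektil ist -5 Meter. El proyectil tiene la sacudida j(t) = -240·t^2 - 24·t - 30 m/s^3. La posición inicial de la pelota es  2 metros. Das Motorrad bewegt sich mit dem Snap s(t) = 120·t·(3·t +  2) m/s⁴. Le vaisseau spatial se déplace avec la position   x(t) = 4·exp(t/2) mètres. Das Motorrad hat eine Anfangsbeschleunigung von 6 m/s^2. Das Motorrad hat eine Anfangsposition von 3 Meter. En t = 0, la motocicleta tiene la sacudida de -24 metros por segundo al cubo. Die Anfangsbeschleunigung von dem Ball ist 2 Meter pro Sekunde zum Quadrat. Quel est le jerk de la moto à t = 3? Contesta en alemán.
Um dies zu lösen, müssen wir 1 Stammfunktion unserer Gleichung für den Snap s(t) = 120·t·(3·t + 2) finden. Durch Integration von dem Snap und Verwendung der Anfangsbedingung j(0) = -24, erhalten wir j(t) = 120·t^3 + 120·t^2 - 24. Wir haben den Ruck j(t) = 120·t^3 + 120·t^2 - 24. Durch Einsetzen von t = 3: j(3) = 4296.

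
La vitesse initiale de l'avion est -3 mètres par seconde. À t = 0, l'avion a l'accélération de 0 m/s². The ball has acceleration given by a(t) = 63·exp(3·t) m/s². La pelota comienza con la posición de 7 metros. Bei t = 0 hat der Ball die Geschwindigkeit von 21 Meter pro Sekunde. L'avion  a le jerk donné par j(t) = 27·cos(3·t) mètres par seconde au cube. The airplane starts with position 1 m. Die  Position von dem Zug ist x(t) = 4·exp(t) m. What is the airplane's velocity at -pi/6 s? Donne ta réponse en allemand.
Ausgehend von dem Ruck j(t) = 27·cos(3·t), nehmen wir 2 Integrale. Durch Integration von dem Ruck und Verwendung der Anfangsbedingung a(0) = 0, erhalten wir a(t) = 9·sin(3·t). Die Stammfunktion von der Beschleunigung, mit v(0) = -3, ergibt die Geschwindigkeit: v(t) = -3·cos(3·t). Wir haben die Geschwindigkeit v(t) = -3·cos(3·t). Durch Einsetzen von t = -pi/6: v(-pi/6) = 0.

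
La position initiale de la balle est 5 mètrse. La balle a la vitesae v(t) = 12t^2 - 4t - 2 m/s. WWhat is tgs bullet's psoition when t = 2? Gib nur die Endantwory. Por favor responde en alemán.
Die Antwort ist 25.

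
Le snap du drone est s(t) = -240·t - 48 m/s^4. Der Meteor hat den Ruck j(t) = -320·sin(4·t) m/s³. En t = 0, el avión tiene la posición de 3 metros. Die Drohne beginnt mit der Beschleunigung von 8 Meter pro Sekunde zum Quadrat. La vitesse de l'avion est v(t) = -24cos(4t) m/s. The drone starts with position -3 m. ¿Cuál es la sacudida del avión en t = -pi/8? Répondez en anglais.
We must differentiate our velocity equation v(t) = -24·cos(4·t) 2 times. Taking d/dt of v(t), we find a(t) = 96·sin(4·t). Taking d/dt of a(t), we find j(t) = 384·cos(4·t). Using j(t) = 384·cos(4·t) and substituting t = -pi/8, we find j = 0.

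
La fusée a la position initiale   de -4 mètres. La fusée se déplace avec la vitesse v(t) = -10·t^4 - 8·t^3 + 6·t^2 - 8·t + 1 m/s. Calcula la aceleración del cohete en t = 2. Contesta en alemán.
Ausgehend von der Geschwindigkeit v(t) = -10·t^4 - 8·t^3 + 6·t^2 - 8·t + 1, nehmen wir 1 Ableitung. Mit d/dt von v(t) finden wir a(t) = -40·t^3 - 24·t^2 + 12·t - 8. Aus der Gleichung für die Beschleunigung a(t) = -40·t^3 - 24·t^2 + 12·t - 8, setzen wir t = 2 ein und erhalten a = -400.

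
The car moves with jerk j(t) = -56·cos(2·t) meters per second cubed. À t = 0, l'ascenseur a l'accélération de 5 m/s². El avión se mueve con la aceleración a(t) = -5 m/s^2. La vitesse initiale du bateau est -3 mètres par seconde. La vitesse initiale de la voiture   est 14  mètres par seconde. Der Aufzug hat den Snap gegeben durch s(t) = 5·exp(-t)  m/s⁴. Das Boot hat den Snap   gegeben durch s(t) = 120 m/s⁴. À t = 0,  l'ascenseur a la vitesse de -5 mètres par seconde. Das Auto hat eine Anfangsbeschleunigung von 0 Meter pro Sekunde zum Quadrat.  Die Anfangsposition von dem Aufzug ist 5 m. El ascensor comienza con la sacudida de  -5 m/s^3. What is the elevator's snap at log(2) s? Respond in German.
Mit s(t) = 5·exp(-t) und Einsetzen von t = log(2), finden wir s = 5/2.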